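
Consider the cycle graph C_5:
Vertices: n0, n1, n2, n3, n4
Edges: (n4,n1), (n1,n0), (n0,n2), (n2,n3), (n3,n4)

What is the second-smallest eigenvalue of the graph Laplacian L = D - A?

The cycle graph C_n has Laplacian eigenvalues λ_k = 2 − 2cos(2πk/n), k = 0, 1, …, n−1. Here n = 5:
k=0: 2 − 2cos(0) = 0.0; k=1: 2 − 2cos(2π/5) = 1.382; k=2: 2 − 2cos(4π/5) = 3.618; k=3: 2 − 2cos(6π/5) = 3.618; k=4: 2 − 2cos(8π/5) = 1.382.
Laplacian eigenvalues: [0.0, 1.382, 1.382, 3.618, 3.618]. Algebraic connectivity (smallest non-zero eigenvalue) = 1.382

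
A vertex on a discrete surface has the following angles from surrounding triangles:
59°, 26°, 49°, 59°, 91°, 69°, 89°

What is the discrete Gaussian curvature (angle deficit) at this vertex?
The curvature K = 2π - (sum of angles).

Sum of angles = 442°. K = 360° - 442° = -82° = -41π/90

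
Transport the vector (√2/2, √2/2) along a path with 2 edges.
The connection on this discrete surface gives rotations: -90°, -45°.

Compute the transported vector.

Total rotation: (-90°) + (-45°) = -135°. Final vector: (0, -1)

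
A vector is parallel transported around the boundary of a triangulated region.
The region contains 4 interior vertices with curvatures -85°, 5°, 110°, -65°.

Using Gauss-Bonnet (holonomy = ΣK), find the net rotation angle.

Holonomy = total enclosed curvature = (-85°) + 5° + 110° + (-65°) = -35°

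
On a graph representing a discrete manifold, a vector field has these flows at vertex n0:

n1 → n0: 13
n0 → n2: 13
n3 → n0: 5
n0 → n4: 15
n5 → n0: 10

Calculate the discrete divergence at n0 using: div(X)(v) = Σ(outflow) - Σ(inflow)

Divergence = sum of outgoing flows = (-13) + 13 + (-5) + 15 + (-10) = 0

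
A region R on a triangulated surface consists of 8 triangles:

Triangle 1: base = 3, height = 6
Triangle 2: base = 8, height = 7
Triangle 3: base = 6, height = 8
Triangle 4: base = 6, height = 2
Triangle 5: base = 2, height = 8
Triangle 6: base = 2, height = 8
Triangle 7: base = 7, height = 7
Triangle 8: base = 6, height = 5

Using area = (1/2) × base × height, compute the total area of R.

(1/2)×3×6 + (1/2)×8×7 + (1/2)×6×8 + (1/2)×6×2 + (1/2)×2×8 + (1/2)×2×8 + (1/2)×7×7 + (1/2)×6×5 = 122.5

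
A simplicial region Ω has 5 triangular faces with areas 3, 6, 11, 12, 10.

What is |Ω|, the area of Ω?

3 + 6 + 11 + 12 + 10 = 42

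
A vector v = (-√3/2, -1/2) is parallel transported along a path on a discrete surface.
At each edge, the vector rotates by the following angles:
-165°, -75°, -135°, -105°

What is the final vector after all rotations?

Total rotation: (-165°) + (-75°) + (-135°) + (-105°) = -480° ≡ -120° (mod 360°). Final vector: (0, 1)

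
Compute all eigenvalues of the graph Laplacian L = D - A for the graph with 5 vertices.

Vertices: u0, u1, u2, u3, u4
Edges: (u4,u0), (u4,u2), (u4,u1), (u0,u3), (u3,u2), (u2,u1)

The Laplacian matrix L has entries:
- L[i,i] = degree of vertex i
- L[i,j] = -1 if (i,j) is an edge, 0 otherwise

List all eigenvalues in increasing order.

Degrees: deg(u0) = 2, deg(u1) = 2, deg(u2) = 3, deg(u3) = 2, deg(u4) = 3.
L = D − A with rows/columns ordered (u0, u1, u2, u3, u4):
  [ 2,  0,  0, -1, -1]
  [ 0,  2, -1,  0, -1]
  [ 0, -1,  3, -1, -1]
  [-1,  0, -1,  2,  0]
  [-1, -1, -1,  0,  3]
Characteristic polynomial: det(λI − L) = λ(λ² − 5λ + 5)(λ² − 7λ + 11).
Roots: λ = 0; (λ² − 5λ + 5) = 0 ⇒ λ = (5 ± √5)/2 ≈ 1.382, 3.618; (λ² − 7λ + 11) = 0 ⇒ λ = (7 ± √5)/2 ≈ 2.382, 4.618.
(Check: the roots sum (with multiplicity) to 12, matching trace L = Σdeg = 2·6 = 12.)
Laplacian eigenvalues (increasing order): [0.0, 1.382, 2.382, 3.618, 4.618]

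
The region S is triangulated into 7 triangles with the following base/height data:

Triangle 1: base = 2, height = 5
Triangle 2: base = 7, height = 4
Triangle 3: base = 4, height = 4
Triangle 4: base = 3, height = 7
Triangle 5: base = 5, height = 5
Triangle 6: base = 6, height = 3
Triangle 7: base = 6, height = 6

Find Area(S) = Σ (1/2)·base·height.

(1/2)×2×5 + (1/2)×7×4 + (1/2)×4×4 + (1/2)×3×7 + (1/2)×5×5 + (1/2)×6×3 + (1/2)×6×6 = 77.0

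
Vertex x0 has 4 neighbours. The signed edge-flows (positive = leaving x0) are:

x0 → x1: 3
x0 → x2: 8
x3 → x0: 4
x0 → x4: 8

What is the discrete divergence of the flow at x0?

Divergence = sum of outgoing flows = 3 + 8 + (-4) + 8 = 15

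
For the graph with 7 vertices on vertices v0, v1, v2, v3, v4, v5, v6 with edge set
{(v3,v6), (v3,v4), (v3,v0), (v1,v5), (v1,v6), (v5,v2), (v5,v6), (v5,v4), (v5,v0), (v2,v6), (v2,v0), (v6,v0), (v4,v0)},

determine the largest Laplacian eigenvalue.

Degrees: deg(v0) = 5, deg(v1) = 2, deg(v2) = 3, deg(v3) = 3, deg(v4) = 3, deg(v5) = 5, deg(v6) = 5.
L = D − A with rows/columns ordered (v0, v1, v2, v3, v4, v5, v6):
  [ 5,  0, -1, -1, -1, -1, -1]
  [ 0,  2,  0,  0,  0, -1, -1]
  [-1,  0,  3,  0,  0, -1, -1]
  [-1,  0,  0,  3, -1,  0, -1]
  [-1,  0,  0, -1,  3, -1,  0]
  [-1, -1, -1,  0, -1,  5, -1]
  [-1, -1, -1, -1,  0, -1,  5]
Characteristic polynomial: det(λI − L) = λ(λ² − 8λ + 11)(λ² − 8λ + 14)(λ² − 10λ + 23).
Roots: λ = 0; (λ² − 8λ + 11) = 0 ⇒ λ = 4 ± √5 ≈ 1.7639, 6.2361; (λ² − 8λ + 14) = 0 ⇒ λ = 4 ± √2 ≈ 2.5858, 5.4142; (λ² − 10λ + 23) = 0 ⇒ λ = 5 ± √2 ≈ 3.5858, 6.4142.
(Check: the roots sum (with multiplicity) to 26, matching trace L = Σdeg = 2·13 = 26.)
Laplacian eigenvalues: [0.0, 1.7639, 2.5858, 3.5858, 5.4142, 6.2361, 6.4142]. Largest eigenvalue (spectral radius) = 6.4142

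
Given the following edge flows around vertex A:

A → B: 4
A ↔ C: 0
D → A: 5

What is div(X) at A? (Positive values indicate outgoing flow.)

Divergence = sum of outgoing flows = 4 + 0 + (-5) = -1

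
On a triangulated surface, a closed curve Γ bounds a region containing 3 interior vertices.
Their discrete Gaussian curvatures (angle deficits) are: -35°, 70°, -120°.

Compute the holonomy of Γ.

Holonomy = total enclosed curvature = (-35°) + 70° + (-120°) = -85°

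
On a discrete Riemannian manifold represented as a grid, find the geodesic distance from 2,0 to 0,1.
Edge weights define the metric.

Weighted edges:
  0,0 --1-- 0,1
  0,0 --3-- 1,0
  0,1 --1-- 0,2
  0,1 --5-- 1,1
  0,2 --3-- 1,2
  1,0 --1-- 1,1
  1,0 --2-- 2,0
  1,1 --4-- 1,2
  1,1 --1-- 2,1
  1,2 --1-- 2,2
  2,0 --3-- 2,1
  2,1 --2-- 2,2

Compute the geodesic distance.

Shortest path: 2,0 → 1,0 → 0,0 → 0,1, total weight = 6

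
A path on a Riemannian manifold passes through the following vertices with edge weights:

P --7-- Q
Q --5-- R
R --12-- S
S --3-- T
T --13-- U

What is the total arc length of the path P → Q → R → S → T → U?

Arc length = 7 + 5 + 12 + 3 + 13 = 40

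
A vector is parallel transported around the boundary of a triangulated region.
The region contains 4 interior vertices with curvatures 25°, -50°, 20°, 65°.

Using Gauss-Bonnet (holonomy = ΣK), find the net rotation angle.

Holonomy = total enclosed curvature = 25° + (-50°) + 20° + 65° = 60°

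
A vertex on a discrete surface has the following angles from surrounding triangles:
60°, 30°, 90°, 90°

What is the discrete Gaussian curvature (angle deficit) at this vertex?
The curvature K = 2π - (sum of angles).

Sum of angles = 270°. K = 360° - 270° = 90°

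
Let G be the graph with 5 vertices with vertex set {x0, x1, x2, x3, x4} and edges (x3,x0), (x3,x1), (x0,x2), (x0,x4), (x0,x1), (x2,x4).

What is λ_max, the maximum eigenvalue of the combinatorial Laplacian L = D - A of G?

Degrees: deg(x0) = 4, deg(x1) = 2, deg(x2) = 2, deg(x3) = 2, deg(x4) = 2.
L = D − A with rows/columns ordered (x0, x1, x2, x3, x4):
  [ 4, -1, -1, -1, -1]
  [-1,  2,  0, -1,  0]
  [-1,  0,  2,  0, -1]
  [-1, -1,  0,  2,  0]
  [-1,  0, -1,  0,  2]
Characteristic polynomial: det(λI − L) = λ(λ − 1)(λ − 3)²(λ − 5).
Roots: λ = 0; (λ − 1) = 0 ⇒ λ = 1; (λ − 3) = 0 ⇒ λ = 3 (multiplicity 2); (λ − 5) = 0 ⇒ λ = 5.
(Check: the roots sum (with multiplicity) to 12, matching trace L = Σdeg = 2·6 = 12.)
Laplacian eigenvalues: [0.0, 1.0, 3.0, 3.0, 5.0]. Largest eigenvalue (spectral radius) = 5.0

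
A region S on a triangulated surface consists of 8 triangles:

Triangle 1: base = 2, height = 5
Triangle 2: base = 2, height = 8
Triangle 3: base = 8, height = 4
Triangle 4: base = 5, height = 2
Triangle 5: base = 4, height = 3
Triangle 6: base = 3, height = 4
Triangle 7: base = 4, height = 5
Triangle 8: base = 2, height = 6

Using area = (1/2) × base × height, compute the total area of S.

(1/2)×2×5 + (1/2)×2×8 + (1/2)×8×4 + (1/2)×5×2 + (1/2)×4×3 + (1/2)×3×4 + (1/2)×4×5 + (1/2)×2×6 = 62.0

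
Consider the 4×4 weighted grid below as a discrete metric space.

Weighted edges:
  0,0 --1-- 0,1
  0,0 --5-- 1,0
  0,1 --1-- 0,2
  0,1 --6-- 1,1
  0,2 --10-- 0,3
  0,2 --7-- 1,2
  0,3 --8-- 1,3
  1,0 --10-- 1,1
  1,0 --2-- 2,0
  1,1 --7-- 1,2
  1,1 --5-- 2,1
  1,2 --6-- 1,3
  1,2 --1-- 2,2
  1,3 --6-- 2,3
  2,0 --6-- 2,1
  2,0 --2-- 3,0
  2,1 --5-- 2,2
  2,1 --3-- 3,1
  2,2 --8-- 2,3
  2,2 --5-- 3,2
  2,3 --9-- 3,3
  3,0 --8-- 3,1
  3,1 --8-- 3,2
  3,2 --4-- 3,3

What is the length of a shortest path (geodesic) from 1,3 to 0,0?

Shortest path: 1,3 → 1,2 → 0,2 → 0,1 → 0,0, total weight = 15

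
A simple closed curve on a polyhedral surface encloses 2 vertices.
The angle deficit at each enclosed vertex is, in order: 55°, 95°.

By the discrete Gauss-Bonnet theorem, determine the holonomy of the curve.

Holonomy = total enclosed curvature = 55° + 95° = 150°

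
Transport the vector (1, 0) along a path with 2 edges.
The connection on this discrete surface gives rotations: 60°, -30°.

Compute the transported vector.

Total rotation: 60° + (-30°) = 30°. Final vector: (0.8660, 0.5000)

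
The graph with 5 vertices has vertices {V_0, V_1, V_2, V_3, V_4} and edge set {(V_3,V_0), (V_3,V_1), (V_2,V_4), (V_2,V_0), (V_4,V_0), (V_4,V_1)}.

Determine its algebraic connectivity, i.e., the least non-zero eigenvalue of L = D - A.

Degrees: deg(V_0) = 3, deg(V_1) = 2, deg(V_2) = 2, deg(V_3) = 2, deg(V_4) = 3.
L = D − A with rows/columns ordered (V_0, V_1, V_2, V_3, V_4):
  [ 3,  0, -1, -1, -1]
  [ 0,  2,  0, -1, -1]
  [-1,  0,  2,  0, -1]
  [-1, -1,  0,  2,  0]
  [-1, -1, -1,  0,  3]
Characteristic polynomial: det(λI − L) = λ(λ² − 5λ + 5)(λ² − 7λ + 11).
Roots: λ = 0; (λ² − 5λ + 5) = 0 ⇒ λ = (5 ± √5)/2 ≈ 1.382, 3.618; (λ² − 7λ + 11) = 0 ⇒ λ = (7 ± √5)/2 ≈ 2.382, 4.618.
(Check: the roots sum (with multiplicity) to 12, matching trace L = Σdeg = 2·6 = 12.)
Laplacian eigenvalues: [0.0, 1.382, 2.382, 3.618, 4.618]. Algebraic connectivity (smallest non-zero eigenvalue) = 1.382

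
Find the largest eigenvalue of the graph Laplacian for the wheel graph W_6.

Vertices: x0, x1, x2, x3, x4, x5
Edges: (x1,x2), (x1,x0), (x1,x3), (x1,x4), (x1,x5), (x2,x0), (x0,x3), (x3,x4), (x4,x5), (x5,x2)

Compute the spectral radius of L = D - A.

The wheel W_6 is the join K_1 ∨ C_5 (a hub joined to every vertex of a cycle of length 5). For a join G ∨ H (G on p vertices, H on q vertices) the Laplacian spectrum is 0, p+q, the eigenvalues of L(G) other than one 0 each shifted by +q, and the eigenvalues of L(H) other than one 0 each shifted by +p. With G = K_1 (p = 1, nothing left after dropping its 0) and H = C_5 (q = 5, eigenvalues 2 − 2cos(2πk/5), k = 0, …, 4; drop k = 0), the spectrum of W_6 is 0, 6, and 1 + (2 − 2cos(2πk/5)) = 3 − 2cos(2πk/5) for k = 1, …, 4:
k=1: 3 − 2cos(2π/5) = 2.382; k=2: 3 − 2cos(4π/5) = 4.618; k=3: 3 − 2cos(6π/5) = 4.618; k=4: 3 − 2cos(8π/5) = 2.382.
Laplacian eigenvalues: [0.0, 2.382, 2.382, 4.618, 4.618, 6.0]. Largest eigenvalue (spectral radius) = 6.0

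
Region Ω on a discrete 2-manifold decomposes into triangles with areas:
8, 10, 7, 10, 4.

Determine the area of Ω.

8 + 10 + 7 + 10 + 4 = 39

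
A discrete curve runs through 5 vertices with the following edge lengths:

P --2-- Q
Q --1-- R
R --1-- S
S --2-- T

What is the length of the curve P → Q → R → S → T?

Arc length = 2 + 1 + 1 + 2 = 6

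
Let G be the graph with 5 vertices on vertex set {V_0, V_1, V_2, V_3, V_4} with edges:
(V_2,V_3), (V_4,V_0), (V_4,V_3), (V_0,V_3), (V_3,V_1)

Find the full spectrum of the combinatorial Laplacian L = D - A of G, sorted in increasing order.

Degrees: deg(V_0) = 2, deg(V_1) = 1, deg(V_2) = 1, deg(V_3) = 4, deg(V_4) = 2.
L = D − A with rows/columns ordered (V_0, V_1, V_2, V_3, V_4):
  [ 2,  0,  0, -1, -1]
  [ 0,  1,  0, -1,  0]
  [ 0,  0,  1, -1,  0]
  [-1, -1, -1,  4, -1]
  [-1,  0,  0, -1,  2]
Characteristic polynomial: det(λI − L) = λ(λ − 1)²(λ − 3)(λ − 5).
Roots: λ = 0; (λ − 1) = 0 ⇒ λ = 1 (multiplicity 2); (λ − 3) = 0 ⇒ λ = 3; (λ − 5) = 0 ⇒ λ = 5.
(Check: the roots sum (with multiplicity) to 10, matching trace L = Σdeg = 2·5 = 10.)
Laplacian eigenvalues (increasing order): [0.0, 1.0, 1.0, 3.0, 5.0]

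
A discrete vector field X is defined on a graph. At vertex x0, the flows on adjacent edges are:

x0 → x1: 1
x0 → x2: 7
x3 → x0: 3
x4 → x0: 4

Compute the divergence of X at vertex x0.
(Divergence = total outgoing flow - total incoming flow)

Divergence = sum of outgoing flows = 1 + 7 + (-3) + (-4) = 1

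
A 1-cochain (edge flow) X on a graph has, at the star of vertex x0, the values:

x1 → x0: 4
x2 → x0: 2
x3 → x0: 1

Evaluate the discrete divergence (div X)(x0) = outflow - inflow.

Divergence = sum of outgoing flows = (-4) + (-2) + (-1) = -7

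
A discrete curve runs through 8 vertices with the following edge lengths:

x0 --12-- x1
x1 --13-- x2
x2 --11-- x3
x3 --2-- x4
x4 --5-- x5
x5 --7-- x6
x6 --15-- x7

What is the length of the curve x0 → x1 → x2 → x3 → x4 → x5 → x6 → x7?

Arc length = 12 + 13 + 11 + 2 + 5 + 7 + 15 = 65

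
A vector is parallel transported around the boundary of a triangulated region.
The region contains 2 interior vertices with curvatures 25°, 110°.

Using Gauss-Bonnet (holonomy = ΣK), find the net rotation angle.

Holonomy = total enclosed curvature = 25° + 110° = 135°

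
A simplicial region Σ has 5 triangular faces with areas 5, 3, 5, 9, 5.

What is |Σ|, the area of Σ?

5 + 3 + 5 + 9 + 5 = 27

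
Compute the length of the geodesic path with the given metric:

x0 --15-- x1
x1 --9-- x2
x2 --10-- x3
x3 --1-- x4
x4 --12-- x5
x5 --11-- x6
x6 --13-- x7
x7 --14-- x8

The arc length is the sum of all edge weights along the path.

Arc length = 15 + 9 + 10 + 1 + 12 + 11 + 13 + 14 = 85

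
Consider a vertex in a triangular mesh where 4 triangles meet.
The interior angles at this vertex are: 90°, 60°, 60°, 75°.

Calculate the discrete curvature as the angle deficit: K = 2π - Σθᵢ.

Sum of angles = 285°. K = 360° - 285° = 75°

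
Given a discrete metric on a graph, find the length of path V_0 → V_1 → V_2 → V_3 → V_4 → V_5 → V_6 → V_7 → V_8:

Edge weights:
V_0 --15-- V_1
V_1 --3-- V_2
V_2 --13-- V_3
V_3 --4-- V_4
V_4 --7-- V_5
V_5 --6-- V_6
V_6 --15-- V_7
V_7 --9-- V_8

Arc length = 15 + 3 + 13 + 4 + 7 + 6 + 15 + 9 = 72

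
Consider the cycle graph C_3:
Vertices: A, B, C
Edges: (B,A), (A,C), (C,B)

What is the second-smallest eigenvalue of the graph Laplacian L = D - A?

The cycle graph C_n has Laplacian eigenvalues λ_k = 2 − 2cos(2πk/n), k = 0, 1, …, n−1. Here n = 3:
k=0: 2 − 2cos(0) = 0.0; k=1: 2 − 2cos(2π/3) = 3.0; k=2: 2 − 2cos(4π/3) = 3.0.
Laplacian eigenvalues: [0.0, 3.0, 3.0]. Algebraic connectivity (smallest non-zero eigenvalue) = 3.0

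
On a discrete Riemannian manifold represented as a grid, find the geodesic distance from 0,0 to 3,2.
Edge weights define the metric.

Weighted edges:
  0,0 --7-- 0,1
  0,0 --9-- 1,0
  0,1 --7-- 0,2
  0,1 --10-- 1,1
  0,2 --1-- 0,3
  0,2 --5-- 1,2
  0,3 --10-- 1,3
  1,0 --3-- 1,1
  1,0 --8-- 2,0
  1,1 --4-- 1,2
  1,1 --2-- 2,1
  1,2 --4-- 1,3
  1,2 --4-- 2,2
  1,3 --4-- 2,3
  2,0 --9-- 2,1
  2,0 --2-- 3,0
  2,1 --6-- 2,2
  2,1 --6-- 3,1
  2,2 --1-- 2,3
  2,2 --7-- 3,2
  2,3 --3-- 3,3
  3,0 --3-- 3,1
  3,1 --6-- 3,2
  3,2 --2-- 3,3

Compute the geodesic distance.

Shortest path: 0,0 → 1,0 → 1,1 → 2,1 → 3,1 → 3,2, total weight = 26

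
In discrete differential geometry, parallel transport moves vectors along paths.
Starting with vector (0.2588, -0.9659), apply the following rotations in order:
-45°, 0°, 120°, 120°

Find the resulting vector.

Total rotation: (-45°) + 0° + 120° + 120° = 195° ≡ -165° (mod 360°). Final vector: (-0.5000, 0.8660)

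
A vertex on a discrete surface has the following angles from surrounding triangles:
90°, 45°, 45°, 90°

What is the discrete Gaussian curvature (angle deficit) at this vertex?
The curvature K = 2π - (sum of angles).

Sum of angles = 270°. K = 360° - 270° = 90° = π/2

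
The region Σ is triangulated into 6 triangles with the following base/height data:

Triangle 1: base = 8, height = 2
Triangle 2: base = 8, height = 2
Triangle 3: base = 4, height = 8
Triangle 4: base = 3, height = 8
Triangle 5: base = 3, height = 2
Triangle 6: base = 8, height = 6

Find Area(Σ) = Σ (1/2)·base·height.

(1/2)×8×2 + (1/2)×8×2 + (1/2)×4×8 + (1/2)×3×8 + (1/2)×3×2 + (1/2)×8×6 = 71.0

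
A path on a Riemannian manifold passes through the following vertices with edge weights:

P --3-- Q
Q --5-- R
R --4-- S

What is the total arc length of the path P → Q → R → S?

Arc length = 3 + 5 + 4 = 12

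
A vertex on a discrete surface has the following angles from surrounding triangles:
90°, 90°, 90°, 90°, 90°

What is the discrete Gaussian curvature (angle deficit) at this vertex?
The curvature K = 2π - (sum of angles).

Sum of angles = 450°. K = 360° - 450° = -90° = -π/2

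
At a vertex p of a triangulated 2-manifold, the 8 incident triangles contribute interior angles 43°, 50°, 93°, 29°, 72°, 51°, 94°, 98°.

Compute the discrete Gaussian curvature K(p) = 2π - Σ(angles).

Sum of angles = 530°. K = 360° - 530° = -170° = -17π/18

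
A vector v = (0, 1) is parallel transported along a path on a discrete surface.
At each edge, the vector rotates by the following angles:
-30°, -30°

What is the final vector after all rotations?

Total rotation: (-30°) + (-30°) = -60°. Final vector: (0.8660, 0.5000)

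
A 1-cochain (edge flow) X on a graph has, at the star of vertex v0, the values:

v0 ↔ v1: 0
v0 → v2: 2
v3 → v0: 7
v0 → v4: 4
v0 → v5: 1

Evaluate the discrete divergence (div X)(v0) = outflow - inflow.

Divergence = sum of outgoing flows = 0 + 2 + (-7) + 4 + 1 = 0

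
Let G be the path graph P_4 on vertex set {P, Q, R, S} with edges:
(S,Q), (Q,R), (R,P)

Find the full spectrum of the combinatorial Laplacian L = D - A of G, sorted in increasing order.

The path graph P_n has Laplacian eigenvalues λ_k = 2 − 2cos(kπ/n), k = 0, 1, …, n−1. Here n = 4:
k=0: 2 − 2cos(0) = 0.0; k=1: 2 − 2cos(π/4) = 0.5858; k=2: 2 − 2cos(π/2) = 2.0; k=3: 2 − 2cos(3π/4) = 3.4142.
Laplacian eigenvalues (increasing order): [0.0, 0.5858, 2.0, 3.4142]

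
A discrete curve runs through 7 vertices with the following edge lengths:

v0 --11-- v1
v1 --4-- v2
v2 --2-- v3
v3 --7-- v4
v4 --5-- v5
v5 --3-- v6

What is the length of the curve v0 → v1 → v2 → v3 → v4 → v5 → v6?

Arc length = 11 + 4 + 2 + 7 + 5 + 3 = 32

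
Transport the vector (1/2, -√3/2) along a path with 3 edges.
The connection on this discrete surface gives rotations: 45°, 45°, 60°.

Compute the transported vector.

Total rotation: 45° + 45° + 60° = 150°. Final vector: (0, 1)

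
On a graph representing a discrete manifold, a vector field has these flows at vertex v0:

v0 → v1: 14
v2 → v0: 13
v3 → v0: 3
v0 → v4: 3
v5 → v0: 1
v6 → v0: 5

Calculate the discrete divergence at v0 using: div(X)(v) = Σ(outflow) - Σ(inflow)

Divergence = sum of outgoing flows = 14 + (-13) + (-3) + 3 + (-1) + (-5) = -5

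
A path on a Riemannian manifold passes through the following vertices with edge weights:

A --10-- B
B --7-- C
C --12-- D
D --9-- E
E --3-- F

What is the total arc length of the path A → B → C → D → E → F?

Arc length = 10 + 7 + 12 + 9 + 3 = 41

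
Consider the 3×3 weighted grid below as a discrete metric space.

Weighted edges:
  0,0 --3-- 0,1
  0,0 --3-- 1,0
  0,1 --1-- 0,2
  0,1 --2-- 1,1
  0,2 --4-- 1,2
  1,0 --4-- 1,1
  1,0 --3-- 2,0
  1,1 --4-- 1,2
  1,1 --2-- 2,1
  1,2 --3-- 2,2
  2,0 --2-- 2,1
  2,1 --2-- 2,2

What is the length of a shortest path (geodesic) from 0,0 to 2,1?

Shortest path: 0,0 → 0,1 → 1,1 → 2,1, total weight = 7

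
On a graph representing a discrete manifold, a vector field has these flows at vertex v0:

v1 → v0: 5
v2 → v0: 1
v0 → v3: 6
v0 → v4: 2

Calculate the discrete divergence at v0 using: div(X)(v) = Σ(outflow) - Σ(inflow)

Divergence = sum of outgoing flows = (-5) + (-1) + 6 + 2 = 2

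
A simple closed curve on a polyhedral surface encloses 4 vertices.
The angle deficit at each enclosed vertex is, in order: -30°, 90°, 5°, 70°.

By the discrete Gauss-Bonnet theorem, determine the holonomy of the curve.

Holonomy = total enclosed curvature = (-30°) + 90° + 5° + 70° = 135°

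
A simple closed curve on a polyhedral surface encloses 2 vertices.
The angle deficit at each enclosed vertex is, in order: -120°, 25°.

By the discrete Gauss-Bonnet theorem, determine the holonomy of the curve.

Holonomy = total enclosed curvature = (-120°) + 25° = -95°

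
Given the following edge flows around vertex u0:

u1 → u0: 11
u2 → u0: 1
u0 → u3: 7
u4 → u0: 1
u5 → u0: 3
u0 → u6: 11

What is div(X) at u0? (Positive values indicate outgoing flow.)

Divergence = sum of outgoing flows = (-11) + (-1) + 7 + (-1) + (-3) + 11 = 2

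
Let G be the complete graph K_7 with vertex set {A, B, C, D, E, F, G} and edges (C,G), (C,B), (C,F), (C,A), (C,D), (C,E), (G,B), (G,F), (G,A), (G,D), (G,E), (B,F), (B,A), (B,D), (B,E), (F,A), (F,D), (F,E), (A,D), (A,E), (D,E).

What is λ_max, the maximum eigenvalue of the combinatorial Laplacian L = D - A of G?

For the complete graph K_n, L = nI − J (J = all-ones matrix). J has eigenvalues n (once, eigenvector 𝟙) and 0 (multiplicity n−1), so L has eigenvalues 0 (once) and n (multiplicity n−1). Here n = 7: eigenvalue 0 once and 7 with multiplicity 6.
Laplacian eigenvalues: [0.0, 7.0, 7.0, 7.0, 7.0, 7.0, 7.0]. Largest eigenvalue (spectral radius) = 7.0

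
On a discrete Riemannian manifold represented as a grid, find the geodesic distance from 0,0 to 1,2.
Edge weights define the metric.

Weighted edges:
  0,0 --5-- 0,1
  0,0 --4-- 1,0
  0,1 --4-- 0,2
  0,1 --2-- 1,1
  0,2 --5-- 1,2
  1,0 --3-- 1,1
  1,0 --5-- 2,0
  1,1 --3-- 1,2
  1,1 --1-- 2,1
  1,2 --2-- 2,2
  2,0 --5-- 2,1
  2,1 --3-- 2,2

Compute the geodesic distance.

Shortest path: 0,0 → 1,0 → 1,1 → 1,2, total weight = 10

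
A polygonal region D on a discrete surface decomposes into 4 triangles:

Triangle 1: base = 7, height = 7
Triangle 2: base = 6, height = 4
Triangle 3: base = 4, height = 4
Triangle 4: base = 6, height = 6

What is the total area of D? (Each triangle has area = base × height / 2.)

(1/2)×7×7 + (1/2)×6×4 + (1/2)×4×4 + (1/2)×6×6 = 62.5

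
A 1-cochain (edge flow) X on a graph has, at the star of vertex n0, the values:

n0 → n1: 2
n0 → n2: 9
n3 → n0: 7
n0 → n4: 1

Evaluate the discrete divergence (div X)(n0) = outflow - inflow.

Divergence = sum of outgoing flows = 2 + 9 + (-7) + 1 = 5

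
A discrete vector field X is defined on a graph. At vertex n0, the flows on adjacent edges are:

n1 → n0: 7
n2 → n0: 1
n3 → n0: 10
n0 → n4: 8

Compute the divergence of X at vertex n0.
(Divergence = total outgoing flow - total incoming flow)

Divergence = sum of outgoing flows = (-7) + (-1) + (-10) + 8 = -10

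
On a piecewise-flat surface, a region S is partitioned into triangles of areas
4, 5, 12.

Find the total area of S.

4 + 5 + 12 = 21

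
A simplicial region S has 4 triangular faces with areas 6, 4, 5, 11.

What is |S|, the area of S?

6 + 4 + 5 + 11 = 26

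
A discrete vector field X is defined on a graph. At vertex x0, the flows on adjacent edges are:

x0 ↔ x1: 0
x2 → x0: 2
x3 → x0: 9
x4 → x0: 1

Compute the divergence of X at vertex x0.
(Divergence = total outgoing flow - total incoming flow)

Divergence = sum of outgoing flows = 0 + (-2) + (-9) + (-1) = -12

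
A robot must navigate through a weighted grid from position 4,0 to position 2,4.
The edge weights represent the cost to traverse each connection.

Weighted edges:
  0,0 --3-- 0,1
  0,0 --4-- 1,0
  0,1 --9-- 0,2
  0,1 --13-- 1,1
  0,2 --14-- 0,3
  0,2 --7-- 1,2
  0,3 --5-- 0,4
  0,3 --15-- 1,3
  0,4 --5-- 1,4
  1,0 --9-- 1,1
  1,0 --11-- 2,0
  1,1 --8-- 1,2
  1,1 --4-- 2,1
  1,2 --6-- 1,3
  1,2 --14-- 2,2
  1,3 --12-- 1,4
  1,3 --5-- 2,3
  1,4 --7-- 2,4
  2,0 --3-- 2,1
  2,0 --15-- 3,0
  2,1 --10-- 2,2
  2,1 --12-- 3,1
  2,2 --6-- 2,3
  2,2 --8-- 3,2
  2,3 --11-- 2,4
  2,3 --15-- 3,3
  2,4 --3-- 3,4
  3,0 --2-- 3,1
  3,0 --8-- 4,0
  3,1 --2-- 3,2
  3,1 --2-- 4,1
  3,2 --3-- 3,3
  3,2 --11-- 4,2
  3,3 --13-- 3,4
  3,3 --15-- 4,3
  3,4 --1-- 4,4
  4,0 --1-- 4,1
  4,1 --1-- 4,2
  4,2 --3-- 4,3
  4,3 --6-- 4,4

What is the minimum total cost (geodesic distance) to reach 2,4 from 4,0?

Shortest path: 4,0 → 4,1 → 4,2 → 4,3 → 4,4 → 3,4 → 2,4, total weight = 15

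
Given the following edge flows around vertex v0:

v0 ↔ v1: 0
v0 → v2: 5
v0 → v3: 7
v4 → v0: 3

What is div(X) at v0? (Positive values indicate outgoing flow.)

Divergence = sum of outgoing flows = 0 + 5 + 7 + (-3) = 9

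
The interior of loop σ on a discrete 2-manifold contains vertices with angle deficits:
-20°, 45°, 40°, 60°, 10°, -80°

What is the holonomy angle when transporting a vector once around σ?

Holonomy = total enclosed curvature = (-20°) + 45° + 40° + 60° + 10° + (-80°) = 55°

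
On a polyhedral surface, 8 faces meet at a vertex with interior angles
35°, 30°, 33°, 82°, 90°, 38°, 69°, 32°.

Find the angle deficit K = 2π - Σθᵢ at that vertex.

Sum of angles = 409°. K = 360° - 409° = -49° = -49π/180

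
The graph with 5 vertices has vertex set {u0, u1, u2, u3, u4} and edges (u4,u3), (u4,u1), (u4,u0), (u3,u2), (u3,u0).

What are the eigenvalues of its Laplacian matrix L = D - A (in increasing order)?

Degrees: deg(u0) = 2, deg(u1) = 1, deg(u2) = 1, deg(u3) = 3, deg(u4) = 3.
L = D − A with rows/columns ordered (u0, u1, u2, u3, u4):
  [ 2,  0,  0, -1, -1]
  [ 0,  1,  0,  0, -1]
  [ 0,  0,  1, -1,  0]
  [-1,  0, -1,  3, -1]
  [-1, -1,  0, -1,  3]
Characteristic polynomial: det(λI − L) = λ(λ² − 5λ + 3)(λ² − 5λ + 5).
Roots: λ = 0; (λ² − 5λ + 3) = 0 ⇒ λ = (5 ± √13)/2 ≈ 0.6972, 4.3028; (λ² − 5λ + 5) = 0 ⇒ λ = (5 ± √5)/2 ≈ 1.382, 3.618.
(Check: the roots sum (with multiplicity) to 10, matching trace L = Σdeg = 2·5 = 10.)
Laplacian eigenvalues (increasing order): [0.0, 0.6972, 1.382, 3.618, 4.3028]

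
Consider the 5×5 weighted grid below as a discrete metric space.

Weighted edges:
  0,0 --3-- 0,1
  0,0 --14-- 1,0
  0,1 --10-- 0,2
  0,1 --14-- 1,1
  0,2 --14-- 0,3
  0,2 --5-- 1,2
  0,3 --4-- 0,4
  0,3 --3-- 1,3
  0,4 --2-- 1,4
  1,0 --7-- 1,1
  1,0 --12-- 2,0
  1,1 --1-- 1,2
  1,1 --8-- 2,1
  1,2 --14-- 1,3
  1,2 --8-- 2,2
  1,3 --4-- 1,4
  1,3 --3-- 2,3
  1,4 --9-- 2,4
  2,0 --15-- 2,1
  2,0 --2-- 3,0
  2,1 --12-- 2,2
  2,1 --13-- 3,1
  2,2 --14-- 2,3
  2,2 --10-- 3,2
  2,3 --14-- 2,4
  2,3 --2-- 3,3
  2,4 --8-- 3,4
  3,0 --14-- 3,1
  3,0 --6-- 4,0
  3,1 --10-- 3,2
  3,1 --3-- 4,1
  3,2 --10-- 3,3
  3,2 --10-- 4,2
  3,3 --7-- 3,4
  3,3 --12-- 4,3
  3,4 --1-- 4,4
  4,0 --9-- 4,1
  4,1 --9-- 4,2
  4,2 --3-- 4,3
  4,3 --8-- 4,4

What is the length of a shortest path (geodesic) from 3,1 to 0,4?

Shortest path: 3,1 → 3,2 → 3,3 → 2,3 → 1,3 → 1,4 → 0,4, total weight = 31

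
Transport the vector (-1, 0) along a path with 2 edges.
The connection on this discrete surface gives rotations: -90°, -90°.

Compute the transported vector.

Total rotation: (-90°) + (-90°) = -180° ≡ 180° (mod 360°). Final vector: (1, 0)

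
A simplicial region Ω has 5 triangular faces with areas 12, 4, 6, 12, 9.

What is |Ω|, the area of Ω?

12 + 4 + 6 + 12 + 9 = 43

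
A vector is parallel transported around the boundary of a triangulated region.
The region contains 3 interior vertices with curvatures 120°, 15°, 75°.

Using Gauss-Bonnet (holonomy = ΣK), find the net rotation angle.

Holonomy = total enclosed curvature = 120° + 15° + 75° = 210°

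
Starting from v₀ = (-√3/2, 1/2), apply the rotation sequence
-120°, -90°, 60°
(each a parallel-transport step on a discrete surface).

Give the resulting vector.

Total rotation: (-120°) + (-90°) + 60° = -150°. Final vector: (1, 0)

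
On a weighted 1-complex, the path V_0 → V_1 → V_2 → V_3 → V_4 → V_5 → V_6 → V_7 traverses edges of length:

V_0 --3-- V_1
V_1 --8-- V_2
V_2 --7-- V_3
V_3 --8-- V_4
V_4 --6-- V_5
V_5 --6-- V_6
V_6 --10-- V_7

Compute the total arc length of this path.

Arc length = 3 + 8 + 7 + 8 + 6 + 6 + 10 = 48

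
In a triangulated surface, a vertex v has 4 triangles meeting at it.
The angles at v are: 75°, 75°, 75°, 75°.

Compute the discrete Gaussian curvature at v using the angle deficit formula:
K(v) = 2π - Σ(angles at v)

Sum of angles = 300°. K = 360° - 300° = 60° = π/3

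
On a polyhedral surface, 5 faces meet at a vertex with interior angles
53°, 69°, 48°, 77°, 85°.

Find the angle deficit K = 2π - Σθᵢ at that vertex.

Sum of angles = 332°. K = 360° - 332° = 28° = 7π/45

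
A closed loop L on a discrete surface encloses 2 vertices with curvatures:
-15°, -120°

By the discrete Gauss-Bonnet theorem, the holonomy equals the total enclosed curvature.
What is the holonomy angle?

Holonomy = total enclosed curvature = (-15°) + (-120°) = -135°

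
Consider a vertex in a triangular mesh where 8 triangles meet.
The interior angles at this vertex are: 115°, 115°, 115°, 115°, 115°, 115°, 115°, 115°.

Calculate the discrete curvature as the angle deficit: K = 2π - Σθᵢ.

Sum of angles = 920°. K = 360° - 920° = -560° = -28π/9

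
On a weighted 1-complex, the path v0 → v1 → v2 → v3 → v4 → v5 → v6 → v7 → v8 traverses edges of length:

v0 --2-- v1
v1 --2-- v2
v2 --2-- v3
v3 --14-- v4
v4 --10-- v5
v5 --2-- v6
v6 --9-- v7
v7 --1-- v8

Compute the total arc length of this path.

Arc length = 2 + 2 + 2 + 14 + 10 + 2 + 9 + 1 = 42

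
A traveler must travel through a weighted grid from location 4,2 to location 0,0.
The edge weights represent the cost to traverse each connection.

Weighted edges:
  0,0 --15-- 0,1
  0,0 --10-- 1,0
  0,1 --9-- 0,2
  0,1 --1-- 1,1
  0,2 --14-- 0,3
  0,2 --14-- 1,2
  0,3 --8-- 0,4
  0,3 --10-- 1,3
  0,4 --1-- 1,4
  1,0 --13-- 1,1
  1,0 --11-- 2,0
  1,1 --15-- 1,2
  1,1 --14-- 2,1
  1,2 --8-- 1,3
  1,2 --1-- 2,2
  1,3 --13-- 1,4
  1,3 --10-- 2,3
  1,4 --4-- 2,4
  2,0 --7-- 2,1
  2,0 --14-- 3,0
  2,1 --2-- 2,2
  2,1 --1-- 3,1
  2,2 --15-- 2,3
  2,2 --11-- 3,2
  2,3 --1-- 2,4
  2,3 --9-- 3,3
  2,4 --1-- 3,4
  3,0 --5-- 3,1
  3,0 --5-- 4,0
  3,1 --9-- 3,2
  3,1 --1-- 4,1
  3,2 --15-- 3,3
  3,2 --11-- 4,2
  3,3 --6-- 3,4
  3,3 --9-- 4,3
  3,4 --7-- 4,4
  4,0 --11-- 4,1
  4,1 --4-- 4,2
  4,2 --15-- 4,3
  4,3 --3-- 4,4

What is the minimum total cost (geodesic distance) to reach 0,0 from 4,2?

Shortest path: 4,2 → 4,1 → 3,1 → 2,1 → 2,0 → 1,0 → 0,0, total weight = 34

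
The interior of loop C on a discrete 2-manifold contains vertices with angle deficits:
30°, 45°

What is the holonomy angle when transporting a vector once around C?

Holonomy = total enclosed curvature = 30° + 45° = 75°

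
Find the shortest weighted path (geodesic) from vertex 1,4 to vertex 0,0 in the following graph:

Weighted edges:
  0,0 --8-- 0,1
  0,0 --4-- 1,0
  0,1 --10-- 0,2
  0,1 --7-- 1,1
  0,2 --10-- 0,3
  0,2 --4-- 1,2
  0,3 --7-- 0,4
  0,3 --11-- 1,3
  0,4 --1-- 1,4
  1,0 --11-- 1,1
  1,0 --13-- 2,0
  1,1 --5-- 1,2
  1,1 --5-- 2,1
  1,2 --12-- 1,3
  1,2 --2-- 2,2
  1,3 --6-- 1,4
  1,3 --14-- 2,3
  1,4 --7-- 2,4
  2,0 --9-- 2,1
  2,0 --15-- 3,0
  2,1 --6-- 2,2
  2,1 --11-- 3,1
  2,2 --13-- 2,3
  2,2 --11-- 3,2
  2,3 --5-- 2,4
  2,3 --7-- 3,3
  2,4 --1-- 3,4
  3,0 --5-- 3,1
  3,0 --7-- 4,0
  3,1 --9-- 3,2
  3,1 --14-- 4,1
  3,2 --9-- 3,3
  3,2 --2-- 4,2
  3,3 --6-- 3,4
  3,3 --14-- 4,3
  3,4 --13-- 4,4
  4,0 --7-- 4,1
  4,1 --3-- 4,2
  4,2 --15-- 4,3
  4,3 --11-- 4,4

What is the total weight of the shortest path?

Shortest path: 1,4 → 0,4 → 0,3 → 0,2 → 0,1 → 0,0, total weight = 36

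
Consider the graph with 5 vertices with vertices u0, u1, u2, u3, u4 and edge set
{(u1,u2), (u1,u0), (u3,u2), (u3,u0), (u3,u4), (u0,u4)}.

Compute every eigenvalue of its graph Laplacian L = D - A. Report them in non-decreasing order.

Degrees: deg(u0) = 3, deg(u1) = 2, deg(u2) = 2, deg(u3) = 3, deg(u4) = 2.
L = D − A with rows/columns ordered (u0, u1, u2, u3, u4):
  [ 3, -1,  0, -1, -1]
  [-1,  2, -1,  0,  0]
  [ 0, -1,  2, -1,  0]
  [-1,  0, -1,  3, -1]
  [-1,  0,  0, -1,  2]
Characteristic polynomial: det(λI − L) = λ(λ² − 5λ + 5)(λ² − 7λ + 11).
Roots: λ = 0; (λ² − 5λ + 5) = 0 ⇒ λ = (5 ± √5)/2 ≈ 1.382, 3.618; (λ² − 7λ + 11) = 0 ⇒ λ = (7 ± √5)/2 ≈ 2.382, 4.618.
(Check: the roots sum (with multiplicity) to 12, matching trace L = Σdeg = 2·6 = 12.)
Laplacian eigenvalues (increasing order): [0.0, 1.382, 2.382, 3.618, 4.618]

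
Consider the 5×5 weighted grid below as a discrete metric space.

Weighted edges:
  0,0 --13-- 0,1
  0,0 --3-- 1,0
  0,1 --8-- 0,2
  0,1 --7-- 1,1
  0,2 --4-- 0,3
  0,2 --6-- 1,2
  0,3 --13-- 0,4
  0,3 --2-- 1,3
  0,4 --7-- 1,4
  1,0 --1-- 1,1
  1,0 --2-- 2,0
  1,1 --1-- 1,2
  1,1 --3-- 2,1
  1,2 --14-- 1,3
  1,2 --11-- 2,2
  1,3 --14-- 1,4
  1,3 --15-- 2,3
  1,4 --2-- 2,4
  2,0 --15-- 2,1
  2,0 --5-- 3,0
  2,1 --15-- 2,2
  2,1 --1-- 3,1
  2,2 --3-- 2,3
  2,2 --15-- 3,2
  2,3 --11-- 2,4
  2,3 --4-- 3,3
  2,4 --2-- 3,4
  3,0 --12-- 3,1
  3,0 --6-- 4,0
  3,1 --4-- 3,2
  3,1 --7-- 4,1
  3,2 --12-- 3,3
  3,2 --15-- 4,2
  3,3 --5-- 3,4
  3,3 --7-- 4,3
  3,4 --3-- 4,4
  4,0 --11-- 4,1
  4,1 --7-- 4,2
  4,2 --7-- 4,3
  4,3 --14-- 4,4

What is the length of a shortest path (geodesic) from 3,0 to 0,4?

Shortest path: 3,0 → 2,0 → 1,0 → 1,1 → 1,2 → 0,2 → 0,3 → 0,4, total weight = 32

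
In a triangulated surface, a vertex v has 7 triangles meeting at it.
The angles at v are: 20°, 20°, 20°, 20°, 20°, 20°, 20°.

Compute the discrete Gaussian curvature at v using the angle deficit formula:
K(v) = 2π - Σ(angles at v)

Sum of angles = 140°. K = 360° - 140° = 220° = 11π/9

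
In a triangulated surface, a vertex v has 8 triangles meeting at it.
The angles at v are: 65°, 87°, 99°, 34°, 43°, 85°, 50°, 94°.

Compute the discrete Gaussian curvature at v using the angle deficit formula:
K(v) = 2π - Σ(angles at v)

Sum of angles = 557°. K = 360° - 557° = -197° = -197π/180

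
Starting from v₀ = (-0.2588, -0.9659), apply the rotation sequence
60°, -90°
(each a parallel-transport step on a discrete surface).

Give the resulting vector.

Total rotation: 60° + (-90°) = -30°. Final vector: (-0.7071, -0.7071)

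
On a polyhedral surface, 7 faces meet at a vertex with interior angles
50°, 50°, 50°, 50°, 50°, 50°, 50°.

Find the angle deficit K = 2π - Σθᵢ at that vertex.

Sum of angles = 350°. K = 360° - 350° = 10° = π/18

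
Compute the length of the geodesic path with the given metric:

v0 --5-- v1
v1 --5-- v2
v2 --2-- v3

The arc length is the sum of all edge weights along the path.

Arc length = 5 + 5 + 2 = 12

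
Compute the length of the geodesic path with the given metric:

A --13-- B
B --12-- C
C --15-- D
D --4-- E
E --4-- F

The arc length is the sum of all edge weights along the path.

Arc length = 13 + 12 + 15 + 4 + 4 = 48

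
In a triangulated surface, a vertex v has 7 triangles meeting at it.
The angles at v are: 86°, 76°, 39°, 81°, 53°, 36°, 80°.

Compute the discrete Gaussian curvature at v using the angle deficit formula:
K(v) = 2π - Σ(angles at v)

Sum of angles = 451°. K = 360° - 451° = -91° = -91π/180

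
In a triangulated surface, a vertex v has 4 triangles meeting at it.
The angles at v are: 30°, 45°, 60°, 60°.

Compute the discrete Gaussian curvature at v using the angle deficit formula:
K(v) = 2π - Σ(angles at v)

Sum of angles = 195°. K = 360° - 195° = 165° = 11π/12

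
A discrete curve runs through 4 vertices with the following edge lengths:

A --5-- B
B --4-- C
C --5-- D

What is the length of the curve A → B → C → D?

Arc length = 5 + 4 + 5 = 14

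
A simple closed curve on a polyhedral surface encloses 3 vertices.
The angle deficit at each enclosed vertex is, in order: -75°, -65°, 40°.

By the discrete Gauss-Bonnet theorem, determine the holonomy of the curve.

Holonomy = total enclosed curvature = (-75°) + (-65°) + 40° = -100°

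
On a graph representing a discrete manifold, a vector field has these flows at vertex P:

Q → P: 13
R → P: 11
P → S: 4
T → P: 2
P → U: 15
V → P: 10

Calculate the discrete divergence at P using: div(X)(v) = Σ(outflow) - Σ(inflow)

Divergence = sum of outgoing flows = (-13) + (-11) + 4 + (-2) + 15 + (-10) = -17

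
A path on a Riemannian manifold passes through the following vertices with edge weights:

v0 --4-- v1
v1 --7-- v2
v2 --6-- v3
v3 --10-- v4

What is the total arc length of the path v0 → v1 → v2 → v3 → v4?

Arc length = 4 + 7 + 6 + 10 = 27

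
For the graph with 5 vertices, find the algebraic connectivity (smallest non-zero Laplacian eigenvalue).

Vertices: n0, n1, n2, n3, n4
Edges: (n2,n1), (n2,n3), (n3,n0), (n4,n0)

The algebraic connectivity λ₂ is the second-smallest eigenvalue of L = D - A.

Degrees: deg(n0) = 2, deg(n1) = 1, deg(n2) = 2, deg(n3) = 2, deg(n4) = 1.
L = D − A with rows/columns ordered (n0, n1, n2, n3, n4):
  [ 2,  0,  0, -1, -1]
  [ 0,  1, -1,  0,  0]
  [ 0, -1,  2, -1,  0]
  [-1,  0, -1,  2,  0]
  [-1,  0,  0,  0,  1]
Characteristic polynomial: det(λI − L) = λ(λ² − 3λ + 1)(λ² − 5λ + 5).
Roots: λ = 0; (λ² − 3λ + 1) = 0 ⇒ λ = (3 ± √5)/2 ≈ 0.382, 2.618; (λ² − 5λ + 5) = 0 ⇒ λ = (5 ± √5)/2 ≈ 1.382, 3.618.
(Check: the roots sum (with multiplicity) to 8, matching trace L = Σdeg = 2·4 = 8.)
Laplacian eigenvalues: [0.0, 0.382, 1.382, 2.618, 3.618]. Algebraic connectivity (smallest non-zero eigenvalue) = 0.382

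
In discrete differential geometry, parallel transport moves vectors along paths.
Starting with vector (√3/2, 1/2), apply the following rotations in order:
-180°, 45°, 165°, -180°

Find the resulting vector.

Total rotation: (-180°) + 45° + 165° + (-180°) = -150°. Final vector: (-0.5000, -0.8660)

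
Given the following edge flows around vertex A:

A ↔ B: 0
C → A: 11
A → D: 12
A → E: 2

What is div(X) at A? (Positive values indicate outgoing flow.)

Divergence = sum of outgoing flows = 0 + (-11) + 12 + 2 = 3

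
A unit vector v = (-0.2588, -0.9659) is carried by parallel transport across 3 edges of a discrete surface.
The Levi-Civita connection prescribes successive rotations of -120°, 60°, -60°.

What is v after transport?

Total rotation: (-120°) + 60° + (-60°) = -120°. Final vector: (-0.7071, 0.7071)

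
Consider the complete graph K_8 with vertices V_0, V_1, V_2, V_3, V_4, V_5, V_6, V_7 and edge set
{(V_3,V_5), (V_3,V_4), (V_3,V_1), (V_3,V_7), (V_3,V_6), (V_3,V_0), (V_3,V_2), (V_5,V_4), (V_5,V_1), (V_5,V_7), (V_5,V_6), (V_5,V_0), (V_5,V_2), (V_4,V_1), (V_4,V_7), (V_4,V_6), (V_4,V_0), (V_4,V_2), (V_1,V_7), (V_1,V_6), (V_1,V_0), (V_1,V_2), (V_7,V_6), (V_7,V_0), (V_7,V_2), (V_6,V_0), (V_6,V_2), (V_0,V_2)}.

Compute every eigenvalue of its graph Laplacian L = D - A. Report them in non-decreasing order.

For the complete graph K_n, L = nI − J (J = all-ones matrix). J has eigenvalues n (once, eigenvector 𝟙) and 0 (multiplicity n−1), so L has eigenvalues 0 (once) and n (multiplicity n−1). Here n = 8: eigenvalue 0 once and 8 with multiplicity 7.
Laplacian eigenvalues (increasing order): [0.0, 8.0, 8.0, 8.0, 8.0, 8.0, 8.0, 8.0]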